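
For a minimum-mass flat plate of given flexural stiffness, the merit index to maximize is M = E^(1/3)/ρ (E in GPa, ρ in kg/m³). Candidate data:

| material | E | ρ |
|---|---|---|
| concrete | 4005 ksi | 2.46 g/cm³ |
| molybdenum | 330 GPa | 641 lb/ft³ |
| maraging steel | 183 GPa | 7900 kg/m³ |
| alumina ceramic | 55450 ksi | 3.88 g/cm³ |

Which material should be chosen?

After converting to SI:
  concrete: E = 27.61 GPa, ρ = 2460 kg/m³
  molybdenum: E = 330.0 GPa, ρ = 10270 kg/m³
  maraging steel: E = 183.0 GPa, ρ = 7900 kg/m³
  alumina ceramic: E = 382.3 GPa, ρ = 3880 kg/m³
  alumina ceramic: M = 1.87×10⁻³
  concrete: M = 1.23×10⁻³
  maraging steel: M = 0.719×10⁻³
  molybdenum: M = 0.673×10⁻³
Highest index: alumina ceramic.

alumina ceramic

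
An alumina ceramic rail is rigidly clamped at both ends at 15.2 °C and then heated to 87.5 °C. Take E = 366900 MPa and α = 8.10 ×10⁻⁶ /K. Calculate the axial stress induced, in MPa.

215 MPa

E = 366900 MPa = 366.9 GPa.
ΔT = 72.30 K. Constrained thermal stress σ = E·α·ΔT = 366.9×10³ MPa × 8.10×10⁻⁶ × 72.30 = 215 MPa (compressive).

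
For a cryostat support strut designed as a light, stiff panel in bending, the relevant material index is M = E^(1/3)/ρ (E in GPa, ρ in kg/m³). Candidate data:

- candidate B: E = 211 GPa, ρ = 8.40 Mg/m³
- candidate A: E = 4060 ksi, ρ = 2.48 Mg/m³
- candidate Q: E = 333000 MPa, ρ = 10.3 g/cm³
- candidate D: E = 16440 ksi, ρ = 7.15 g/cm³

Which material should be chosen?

Normalizing units and computing the index:
  candidate B: E = 211.0 GPa, ρ = 8400 kg/m³
  candidate A: E = 27.99 GPa, ρ = 2480 kg/m³
  candidate Q: E = 333.0 GPa, ρ = 10300 kg/m³
  candidate D: E = 113.3 GPa, ρ = 7150 kg/m³
  candidate A: M = 1.22×10⁻³
  candidate B: M = 0.709×10⁻³
  candidate D: M = 0.677×10⁻³
  candidate Q: M = 0.673×10⁻³
Highest index: candidate A.

candidate A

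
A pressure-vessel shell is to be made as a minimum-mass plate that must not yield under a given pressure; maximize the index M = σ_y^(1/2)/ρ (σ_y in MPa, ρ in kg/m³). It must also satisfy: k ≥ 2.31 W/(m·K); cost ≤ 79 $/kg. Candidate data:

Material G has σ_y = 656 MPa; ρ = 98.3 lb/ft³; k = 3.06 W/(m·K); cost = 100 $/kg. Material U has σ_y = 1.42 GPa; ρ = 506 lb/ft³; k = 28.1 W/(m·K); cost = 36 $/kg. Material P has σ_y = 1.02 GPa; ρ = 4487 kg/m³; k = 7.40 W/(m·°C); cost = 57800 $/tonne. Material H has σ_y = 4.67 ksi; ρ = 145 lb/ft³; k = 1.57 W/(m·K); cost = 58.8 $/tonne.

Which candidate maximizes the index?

material P

Screen on constraints: k ≥ 2.31 W/(m·K); cost ≤ 79 $/kg. Survivors: material U, material P.
After converting to SI:
  material U: σ_y = 1420 MPa, ρ = 8105 kg/m³
  material P: σ_y = 1020 MPa, ρ = 4487 kg/m³
  material P: M = 7.12×10⁻³
  material U: M = 4.65×10⁻³
Material P has the largest M.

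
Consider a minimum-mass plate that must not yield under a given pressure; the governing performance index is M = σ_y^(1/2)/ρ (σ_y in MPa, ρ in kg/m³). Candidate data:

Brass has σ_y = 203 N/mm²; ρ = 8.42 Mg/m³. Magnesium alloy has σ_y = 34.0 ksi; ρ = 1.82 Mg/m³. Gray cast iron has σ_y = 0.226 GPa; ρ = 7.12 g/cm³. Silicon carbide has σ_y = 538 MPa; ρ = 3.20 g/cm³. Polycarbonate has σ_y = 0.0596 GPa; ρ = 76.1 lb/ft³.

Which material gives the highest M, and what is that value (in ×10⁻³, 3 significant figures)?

After converting to SI:
  brass: σ_y = 203.0 MPa, ρ = 8420 kg/m³
  magnesium alloy: σ_y = 234.4 MPa, ρ = 1820 kg/m³
  gray cast iron: σ_y = 226.0 MPa, ρ = 7120 kg/m³
  silicon carbide: σ_y = 538.0 MPa, ρ = 3200 kg/m³
  polycarbonate: σ_y = 59.60 MPa, ρ = 1219 kg/m³
  magnesium alloy: M = 8.41×10⁻³
  silicon carbide: M = 7.25×10⁻³
  polycarbonate: M = 6.33×10⁻³
  gray cast iron: M = 2.11×10⁻³
  brass: M = 1.69×10⁻³
Magnesium alloy has the largest M.

magnesium alloy, M = 8.41×10⁻³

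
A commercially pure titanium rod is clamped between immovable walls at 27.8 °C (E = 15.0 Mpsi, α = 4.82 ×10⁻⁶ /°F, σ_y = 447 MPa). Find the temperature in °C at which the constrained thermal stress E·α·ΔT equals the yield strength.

526 °C

E = 15.0 Mpsi = 103.4 GPa.
α = 4.82×10⁻⁶/°F × 9/5 = 8.68×10⁻⁶/K.
E·α·ΔT = 447.0 MPa ⇒ ΔT = 447.0 / (103.4×10³ × 8.68×10⁻⁶) = 498.2 K.
T = 27.8 + 498.2 = 526.0 °C.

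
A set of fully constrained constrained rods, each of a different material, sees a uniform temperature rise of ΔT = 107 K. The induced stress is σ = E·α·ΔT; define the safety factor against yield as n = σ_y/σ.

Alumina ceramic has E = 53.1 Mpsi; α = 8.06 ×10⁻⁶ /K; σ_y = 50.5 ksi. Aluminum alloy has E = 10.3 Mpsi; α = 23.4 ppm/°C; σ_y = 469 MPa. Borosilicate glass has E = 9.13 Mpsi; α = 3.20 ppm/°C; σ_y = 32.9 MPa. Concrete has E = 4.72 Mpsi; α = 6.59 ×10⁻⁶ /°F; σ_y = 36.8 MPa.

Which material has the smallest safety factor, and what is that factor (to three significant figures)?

In consistent units (E in GPa, α in ×10⁻⁶/K, σ_y in MPa):
  alumina ceramic: E = 366.1, α = 8.06, σ_y = 348.2 → σ = 316 MPa, n = 1.10
  aluminum alloy: E = 71.02, α = 23.4, σ_y = 469.0 → σ = 178 MPa, n = 2.64
  borosilicate glass: E = 62.95, α = 3.20, σ_y = 32.90 → σ = 21.6 MPa, n = 1.53
  concrete: E = 32.54, α = 11.9, σ_y = 36.80 → σ = 41.3 MPa, n = 0.891
The minimum is concrete at n = 0.891.

concrete, n = 0.891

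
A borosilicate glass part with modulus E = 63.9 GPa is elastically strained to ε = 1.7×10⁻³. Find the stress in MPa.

109 MPa

σ = E·ε = 63900 MPa × 1.7×10⁻³ = 109 MPa.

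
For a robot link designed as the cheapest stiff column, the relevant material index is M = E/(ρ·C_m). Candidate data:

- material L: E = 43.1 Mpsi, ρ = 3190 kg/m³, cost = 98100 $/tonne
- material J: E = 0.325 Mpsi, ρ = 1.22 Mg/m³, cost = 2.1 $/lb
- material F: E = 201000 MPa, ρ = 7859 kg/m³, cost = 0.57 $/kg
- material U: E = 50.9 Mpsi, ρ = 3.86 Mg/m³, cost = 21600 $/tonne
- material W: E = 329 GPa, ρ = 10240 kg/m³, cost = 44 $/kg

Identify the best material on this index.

In SI units:
  material L: E = 297.2 GPa, ρ = 3190 kg/m³, cost = 98.10 $/kg
  material J: E = 2.241 GPa, ρ = 1220 kg/m³, cost = 4.630 $/kg
  material F: E = 201.0 GPa, ρ = 7859 kg/m³, cost = 0.5700 $/kg
  material U: E = 350.9 GPa, ρ = 3860 kg/m³, cost = 21.60 $/kg
  material W: E = 329.0 GPa, ρ = 10240 kg/m³, cost = 44.00 $/kg
  material F: M = 44.9 MN·m per $
  material U: M = 4.21 MN·m per $
  material L: M = 0.950 MN·m per $
  material W: M = 0.730 MN·m per $
  material J: M = 0.397 MN·m per $
Material F has the largest M.

material F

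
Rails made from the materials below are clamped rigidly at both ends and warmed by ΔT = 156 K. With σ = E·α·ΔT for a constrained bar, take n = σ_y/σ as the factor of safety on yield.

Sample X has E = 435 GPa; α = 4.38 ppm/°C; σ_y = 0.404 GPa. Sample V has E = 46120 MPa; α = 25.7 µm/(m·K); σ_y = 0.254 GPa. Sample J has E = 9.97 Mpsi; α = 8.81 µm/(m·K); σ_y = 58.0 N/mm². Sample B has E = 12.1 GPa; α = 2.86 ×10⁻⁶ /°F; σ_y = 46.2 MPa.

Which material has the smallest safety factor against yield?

In consistent units (E in GPa, α in ×10⁻⁶/K, σ_y in MPa):
  sample X: E = 435.0, α = 4.38, σ_y = 404.0 → σ = 297 MPa, n = 1.36
  sample V: E = 46.12, α = 25.7, σ_y = 254.0 → σ = 185 MPa, n = 1.37
  sample J: E = 68.74, α = 8.81, σ_y = 58.00 → σ = 94.5 MPa, n = 0.614
  sample B: E = 12.10, α = 5.15, σ_y = 46.20 → σ = 9.72 MPa, n = 4.75
Smallest n: sample J with n = 0.614.

sample J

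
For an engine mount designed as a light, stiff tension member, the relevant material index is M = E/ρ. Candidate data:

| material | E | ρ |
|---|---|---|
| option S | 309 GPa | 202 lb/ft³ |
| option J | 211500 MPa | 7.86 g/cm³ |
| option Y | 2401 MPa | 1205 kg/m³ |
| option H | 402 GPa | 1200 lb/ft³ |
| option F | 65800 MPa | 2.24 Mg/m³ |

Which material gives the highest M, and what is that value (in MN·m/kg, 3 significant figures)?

Putting every candidate on a common basis:
  option S: E = 309.0 GPa, ρ = 3236 kg/m³
  option J: E = 211.5 GPa, ρ = 7860 kg/m³
  option Y: E = 2.401 GPa, ρ = 1205 kg/m³
  option H: E = 402.0 GPa, ρ = 19220 kg/m³
  option F: E = 65.80 GPa, ρ = 2240 kg/m³
  option S: M = 95.5 MN·m/kg
  option F: M = 29.4 MN·m/kg
  option J: M = 26.9 MN·m/kg
  option H: M = 20.9 MN·m/kg
  option Y: M = 1.99 MN·m/kg
Option S ranks first.

option S, M = 95.5 MN·m/kg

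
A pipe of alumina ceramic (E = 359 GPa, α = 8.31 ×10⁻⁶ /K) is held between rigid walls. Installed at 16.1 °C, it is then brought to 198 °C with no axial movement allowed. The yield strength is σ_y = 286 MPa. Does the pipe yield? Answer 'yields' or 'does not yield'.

ΔT = 181.9 K. Constrained thermal stress σ = E·α·ΔT = 359.0×10³ MPa × 8.31×10⁻⁶ × 181.9 = 543 MPa (compressive).
Compare to σ_y = 286 MPa: σ ≥ σ_y, so it yields.

yields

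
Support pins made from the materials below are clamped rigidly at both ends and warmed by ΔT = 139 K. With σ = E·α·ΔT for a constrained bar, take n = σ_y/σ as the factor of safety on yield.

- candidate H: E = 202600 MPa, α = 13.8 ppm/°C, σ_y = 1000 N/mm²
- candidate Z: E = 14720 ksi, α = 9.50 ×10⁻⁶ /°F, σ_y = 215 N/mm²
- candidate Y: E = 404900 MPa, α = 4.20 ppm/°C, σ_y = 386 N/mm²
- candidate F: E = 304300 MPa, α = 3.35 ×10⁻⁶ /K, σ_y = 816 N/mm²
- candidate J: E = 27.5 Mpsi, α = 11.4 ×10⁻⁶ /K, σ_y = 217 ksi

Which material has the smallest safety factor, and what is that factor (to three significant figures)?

In consistent units (E in GPa, α in ×10⁻⁶/K, σ_y in MPa):
  candidate H: E = 202.6, α = 13.8, σ_y = 1000 → σ = 389 MPa, n = 2.57
  candidate Z: E = 101.5, α = 17.1, σ_y = 215.0 → σ = 241 MPa, n = 0.891
  candidate Y: E = 404.9, α = 4.20, σ_y = 386.0 → σ = 236 MPa, n = 1.63
  candidate F: E = 304.3, α = 3.35, σ_y = 816.0 → σ = 142 MPa, n = 5.76
  candidate J: E = 189.6, α = 11.4, σ_y = 1496 → σ = 300 MPa, n = 4.98
Candidate Z has the lowest safety factor, n = 0.891.

candidate Z, n = 0.891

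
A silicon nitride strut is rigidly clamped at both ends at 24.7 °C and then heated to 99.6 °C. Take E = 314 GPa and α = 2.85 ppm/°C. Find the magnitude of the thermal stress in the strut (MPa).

ΔT = 74.90 K. Constrained thermal stress σ = E·α·ΔT = 314.0×10³ MPa × 2.85×10⁻⁶ × 74.90 = 67.0 MPa (compressive).

67.0 MPa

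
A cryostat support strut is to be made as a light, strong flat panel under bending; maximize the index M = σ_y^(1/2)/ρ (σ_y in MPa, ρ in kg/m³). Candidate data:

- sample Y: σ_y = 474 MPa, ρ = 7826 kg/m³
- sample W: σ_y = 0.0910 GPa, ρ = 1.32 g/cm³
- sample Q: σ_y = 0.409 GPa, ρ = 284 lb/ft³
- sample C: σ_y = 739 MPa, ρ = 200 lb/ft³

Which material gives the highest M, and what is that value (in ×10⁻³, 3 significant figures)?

sample C, M = 8.49×10⁻³

Convert each candidate to consistent units, then evaluate M:
  sample Y: σ_y = 474.0 MPa, ρ = 7826 kg/m³
  sample W: σ_y = 91.00 MPa, ρ = 1320 kg/m³
  sample Q: σ_y = 409.0 MPa, ρ = 4549 kg/m³
  sample C: σ_y = 739.0 MPa, ρ = 3204 kg/m³
  sample C: M = 8.49×10⁻³
  sample W: M = 7.23×10⁻³
  sample Q: M = 4.45×10⁻³
  sample Y: M = 2.78×10⁻³
The maximum is for sample C.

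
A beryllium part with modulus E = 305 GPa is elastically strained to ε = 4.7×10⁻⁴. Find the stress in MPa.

σ = E·ε = 305000 MPa × 4.7×10⁻⁴ = 143 MPa.

143 MPa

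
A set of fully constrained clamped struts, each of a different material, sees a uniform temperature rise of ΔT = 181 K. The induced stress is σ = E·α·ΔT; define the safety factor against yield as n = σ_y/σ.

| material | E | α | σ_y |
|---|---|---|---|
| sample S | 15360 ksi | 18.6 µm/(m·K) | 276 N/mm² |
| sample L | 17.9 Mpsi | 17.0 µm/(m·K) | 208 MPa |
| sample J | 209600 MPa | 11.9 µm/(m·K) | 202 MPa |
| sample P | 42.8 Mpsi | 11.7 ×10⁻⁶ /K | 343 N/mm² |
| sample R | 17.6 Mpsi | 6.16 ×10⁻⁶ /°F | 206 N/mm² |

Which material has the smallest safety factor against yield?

Converting E to GPa, α to ×10⁻⁶/K, σ_y to MPa, then σ and n for each:
  sample S: E = 105.9, α = 18.6, σ_y = 276.0 → σ = 357 MPa, n = 0.774
  sample L: E = 123.4, α = 17.0, σ_y = 208.0 → σ = 380 MPa, n = 0.548
  sample J: E = 209.6, α = 11.9, σ_y = 202.0 → σ = 451 MPa, n = 0.447
  sample P: E = 295.1, α = 11.7, σ_y = 343.0 → σ = 625 MPa, n = 0.549
  sample R: E = 121.3, α = 11.1, σ_y = 206.0 → σ = 244 MPa, n = 0.846
The minimum is sample J at n = 0.447.

sample J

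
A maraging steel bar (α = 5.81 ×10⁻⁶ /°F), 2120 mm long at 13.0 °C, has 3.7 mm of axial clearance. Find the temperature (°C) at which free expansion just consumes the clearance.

180 °C

α = 5.81×10⁻⁶/°F × 9/5 = 10.5×10⁻⁶/K.
α·L₀·ΔT = 3.7 mm ⇒ ΔT = 3.7 / (10.5×10⁻⁶ × 2120.0) = 166.9 K.
T = 13.0 + 166.9 = 179.9 °C.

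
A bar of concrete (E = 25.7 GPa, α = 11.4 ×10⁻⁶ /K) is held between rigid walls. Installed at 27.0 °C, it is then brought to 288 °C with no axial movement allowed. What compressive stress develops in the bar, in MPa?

ΔT = 261.0 K. Constrained thermal stress σ = E·α·ΔT = 25.70×10³ MPa × 11.4×10⁻⁶ × 261.0 = 76.5 MPa (compressive).

76.5 MPa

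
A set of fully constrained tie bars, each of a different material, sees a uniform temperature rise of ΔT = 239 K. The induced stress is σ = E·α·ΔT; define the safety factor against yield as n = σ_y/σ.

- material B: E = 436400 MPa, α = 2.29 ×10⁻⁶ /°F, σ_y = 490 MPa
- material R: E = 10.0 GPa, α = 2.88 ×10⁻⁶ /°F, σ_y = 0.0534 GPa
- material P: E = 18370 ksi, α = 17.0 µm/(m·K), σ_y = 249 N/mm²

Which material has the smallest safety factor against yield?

material P

Per material, after unit conversion:
  material B: E = 436.4, α = 4.12, σ_y = 490.0 → σ = 430 MPa, n = 1.14
  material R: E = 10.00, α = 5.18, σ_y = 53.40 → σ = 12.4 MPa, n = 4.31
  material P: E = 126.7, α = 17.0, σ_y = 249.0 → σ = 515 MPa, n = 0.484
Material P has the lowest safety factor, n = 0.484.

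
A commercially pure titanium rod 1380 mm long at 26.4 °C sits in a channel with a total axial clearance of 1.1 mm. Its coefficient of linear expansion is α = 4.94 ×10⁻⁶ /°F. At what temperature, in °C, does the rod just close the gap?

α = 4.94×10⁻⁶/°F × 9/5 = 8.89×10⁻⁶/K.
α·L₀·ΔT = 1.1 mm ⇒ ΔT = 1.1 / (8.89×10⁻⁶ × 1380.0) = 89.64 K.
T = 26.4 + 89.64 = 116.0 °C.

116 °C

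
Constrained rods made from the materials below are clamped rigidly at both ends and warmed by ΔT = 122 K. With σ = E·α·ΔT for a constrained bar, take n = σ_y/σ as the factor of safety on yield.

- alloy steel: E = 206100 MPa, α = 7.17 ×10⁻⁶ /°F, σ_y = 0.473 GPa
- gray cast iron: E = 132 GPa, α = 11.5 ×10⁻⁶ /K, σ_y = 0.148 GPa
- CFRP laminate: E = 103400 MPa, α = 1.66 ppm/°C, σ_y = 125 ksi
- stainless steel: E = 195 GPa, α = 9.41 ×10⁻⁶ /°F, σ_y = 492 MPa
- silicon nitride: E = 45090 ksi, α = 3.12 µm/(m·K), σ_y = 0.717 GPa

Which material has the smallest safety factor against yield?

gray cast iron

In consistent units (E in GPa, α in ×10⁻⁶/K, σ_y in MPa):
  alloy steel: E = 206.1, α = 12.9, σ_y = 473.0 → σ = 325 MPa, n = 1.46
  gray cast iron: E = 132.0, α = 11.5, σ_y = 148.0 → σ = 185 MPa, n = 0.799
  CFRP laminate: E = 103.4, α = 1.66, σ_y = 861.8 → σ = 20.9 MPa, n = 41.2
  stainless steel: E = 195.0, α = 16.9, σ_y = 492.0 → σ = 403 MPa, n = 1.22
  silicon nitride: E = 310.9, α = 3.12, σ_y = 717.0 → σ = 118 MPa, n = 6.06
The minimum is gray cast iron at n = 0.799.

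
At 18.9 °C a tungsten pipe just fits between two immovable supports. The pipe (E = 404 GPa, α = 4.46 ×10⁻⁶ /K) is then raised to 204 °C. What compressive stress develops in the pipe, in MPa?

334 MPa

ΔT = 185.1 K. Constrained thermal stress σ = E·α·ΔT = 404.0×10³ MPa × 4.46×10⁻⁶ × 185.1 = 334 MPa (compressive).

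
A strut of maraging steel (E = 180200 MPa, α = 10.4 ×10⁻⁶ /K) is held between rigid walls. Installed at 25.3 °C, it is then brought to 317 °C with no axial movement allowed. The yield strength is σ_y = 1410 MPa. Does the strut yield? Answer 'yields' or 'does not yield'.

E = 180200 MPa = 180.2 GPa.
ΔT = 291.7 K. Constrained thermal stress σ = E·α·ΔT = 180.2×10³ MPa × 10.4×10⁻⁶ × 291.7 = 547 MPa (compressive).
Compare to σ_y = 1410 MPa: σ < σ_y, so it does not yield.

does not yield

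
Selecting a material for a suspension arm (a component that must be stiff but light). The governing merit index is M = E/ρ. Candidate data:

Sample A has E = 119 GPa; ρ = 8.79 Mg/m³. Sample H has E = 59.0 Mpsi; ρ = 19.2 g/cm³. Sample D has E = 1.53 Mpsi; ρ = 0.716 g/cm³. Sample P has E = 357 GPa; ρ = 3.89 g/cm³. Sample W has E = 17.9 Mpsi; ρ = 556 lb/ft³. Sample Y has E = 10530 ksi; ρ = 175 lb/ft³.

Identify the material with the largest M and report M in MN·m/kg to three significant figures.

Normalizing units and computing the index:
  sample A: E = 119.0 GPa, ρ = 8790 kg/m³
  sample H: E = 406.8 GPa, ρ = 19200 kg/m³
  sample D: E = 10.55 GPa, ρ = 716.0 kg/m³
  sample P: E = 357.0 GPa, ρ = 3890 kg/m³
  sample W: E = 123.4 GPa, ρ = 8906 kg/m³
  sample Y: E = 72.60 GPa, ρ = 2803 kg/m³
  sample P: M = 91.8 MN·m/kg
  sample Y: M = 25.9 MN·m/kg
  sample H: M = 21.2 MN·m/kg
  sample D: M = 14.7 MN·m/kg
  sample W: M = 13.9 MN·m/kg
  sample A: M = 13.5 MN·m/kg
Sample P has the largest M.

sample P, M = 91.8 MN·m/kg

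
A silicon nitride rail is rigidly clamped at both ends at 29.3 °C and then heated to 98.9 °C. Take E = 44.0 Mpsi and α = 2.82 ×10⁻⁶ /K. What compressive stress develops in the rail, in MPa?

59.5 MPa

E = 44.0 Mpsi = 303.4 GPa.
ΔT = 69.60 K. Constrained thermal stress σ = E·α·ΔT = 303.4×10³ MPa × 2.82×10⁻⁶ × 69.60 = 59.5 MPa (compressive).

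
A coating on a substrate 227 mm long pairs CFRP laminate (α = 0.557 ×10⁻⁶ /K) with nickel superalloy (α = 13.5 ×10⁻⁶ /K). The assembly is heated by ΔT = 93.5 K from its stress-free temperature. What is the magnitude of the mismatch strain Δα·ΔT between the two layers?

Δα = |0.557 − 13.5|×10⁻⁶/K = 12.9×10⁻⁶/K.
Mismatch strain = Δα·ΔT = 12.9×10⁻⁶ × 93.5 = 1.21×10⁻³.

1.21×10⁻³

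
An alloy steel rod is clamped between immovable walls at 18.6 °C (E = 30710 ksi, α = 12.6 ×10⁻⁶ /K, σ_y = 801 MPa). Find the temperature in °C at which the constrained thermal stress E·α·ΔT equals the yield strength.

319 °C

E = 30710 ksi = 211.7 GPa.
E·α·ΔT = 801.0 MPa ⇒ ΔT = 801.0 / (211.7×10³ × 12.6×10⁻⁶) = 300.2 K.
T = 18.6 + 300.2 = 318.8 °C.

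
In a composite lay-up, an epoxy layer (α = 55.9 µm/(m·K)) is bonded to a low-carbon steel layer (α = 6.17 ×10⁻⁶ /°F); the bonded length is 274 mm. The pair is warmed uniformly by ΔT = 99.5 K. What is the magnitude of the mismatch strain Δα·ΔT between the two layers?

low-carbon steel: α = 6.17×10⁻⁶/°F × 9/5 = 11.1×10⁻⁶/K.
Δα = |55.9 − 11.1|×10⁻⁶/K = 44.8×10⁻⁶/K.
Mismatch strain = Δα·ΔT = 44.8×10⁻⁶ × 99.5 = 4.46×10⁻³.

4.46×10⁻³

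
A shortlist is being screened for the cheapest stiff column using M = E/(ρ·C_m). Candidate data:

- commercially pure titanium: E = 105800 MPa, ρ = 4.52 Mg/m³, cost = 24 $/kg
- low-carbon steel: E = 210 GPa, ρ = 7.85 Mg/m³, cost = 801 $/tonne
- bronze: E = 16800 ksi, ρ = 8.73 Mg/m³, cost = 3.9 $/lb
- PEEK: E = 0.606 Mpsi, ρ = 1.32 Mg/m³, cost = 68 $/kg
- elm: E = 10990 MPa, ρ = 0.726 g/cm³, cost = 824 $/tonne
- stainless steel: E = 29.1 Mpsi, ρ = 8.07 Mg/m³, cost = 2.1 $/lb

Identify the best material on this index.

Convert each candidate to consistent units, then evaluate M:
  commercially pure titanium: E = 105.8 GPa, ρ = 4520 kg/m³, cost = 24.00 $/kg
  low-carbon steel: E = 210.0 GPa, ρ = 7850 kg/m³, cost = 0.8010 $/kg
  bronze: E = 115.8 GPa, ρ = 8730 kg/m³, cost = 8.598 $/kg
  PEEK: E = 4.178 GPa, ρ = 1320 kg/m³, cost = 68.00 $/kg
  elm: E = 10.99 GPa, ρ = 726.0 kg/m³, cost = 0.8240 $/kg
  stainless steel: E = 200.6 GPa, ρ = 8070 kg/m³, cost = 4.630 $/kg
  low-carbon steel: M = 33.4 MN·m per $
  elm: M = 18.4 MN·m per $
  stainless steel: M = 5.37 MN·m per $
  bronze: M = 1.54 MN·m per $
  commercially pure titanium: M = 0.975 MN·m per $
  PEEK: M = 0.0465 MN·m per $
Highest index: low-carbon steel.

low-carbon steel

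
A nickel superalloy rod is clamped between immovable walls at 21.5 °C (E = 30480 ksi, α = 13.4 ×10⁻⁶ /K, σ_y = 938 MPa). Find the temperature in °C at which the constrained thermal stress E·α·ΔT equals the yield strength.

E = 30480 ksi = 210.2 GPa.
E·α·ΔT = 938.0 MPa ⇒ ΔT = 938.0 / (210.2×10³ × 13.4×10⁻⁶) = 333.1 K.
T = 21.5 + 333.1 = 354.6 °C.

355 °C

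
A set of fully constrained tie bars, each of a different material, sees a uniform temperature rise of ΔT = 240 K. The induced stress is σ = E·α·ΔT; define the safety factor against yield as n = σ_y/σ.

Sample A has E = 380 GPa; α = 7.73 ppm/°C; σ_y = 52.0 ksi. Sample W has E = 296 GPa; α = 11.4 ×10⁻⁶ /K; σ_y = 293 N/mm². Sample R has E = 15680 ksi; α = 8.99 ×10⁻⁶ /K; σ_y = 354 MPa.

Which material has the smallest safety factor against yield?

With everything in SI (GPa, ×10⁻⁶/K, MPa):
  sample A: E = 380.0, α = 7.73, σ_y = 358.5 → σ = 705 MPa, n = 0.509
  sample W: E = 296.0, α = 11.4, σ_y = 293.0 → σ = 810 MPa, n = 0.362
  sample R: E = 108.1, α = 8.99, σ_y = 354.0 → σ = 233 MPa, n = 1.52
The minimum is sample W at n = 0.362.

sample W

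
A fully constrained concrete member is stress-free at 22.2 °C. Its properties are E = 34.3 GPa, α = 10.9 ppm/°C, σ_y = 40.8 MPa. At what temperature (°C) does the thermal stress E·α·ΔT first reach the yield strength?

131 °C

E·α·ΔT = 40.80 MPa ⇒ ΔT = 40.80 / (34.30×10³ × 10.9×10⁻⁶) = 109.1 K.
T = 22.2 + 109.1 = 131.3 °C.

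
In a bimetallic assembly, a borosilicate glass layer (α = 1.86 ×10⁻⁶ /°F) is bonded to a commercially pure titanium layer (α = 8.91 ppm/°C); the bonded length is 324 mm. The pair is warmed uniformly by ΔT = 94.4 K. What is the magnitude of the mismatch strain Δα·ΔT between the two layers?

5.25×10⁻⁴

borosilicate glass: α = 1.86×10⁻⁶/°F × 9/5 = 3.35×10⁻⁶/K.
Δα = |3.35 − 8.91|×10⁻⁶/K = 5.56×10⁻⁶/K.
Mismatch strain = Δα·ΔT = 5.56×10⁻⁶ × 94.4 = 5.25×10⁻⁴.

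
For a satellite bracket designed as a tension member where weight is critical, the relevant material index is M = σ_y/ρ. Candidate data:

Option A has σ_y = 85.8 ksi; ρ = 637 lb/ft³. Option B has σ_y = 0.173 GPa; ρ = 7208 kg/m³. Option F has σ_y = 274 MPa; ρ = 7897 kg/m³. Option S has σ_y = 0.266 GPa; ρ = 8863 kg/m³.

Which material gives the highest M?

option A

In SI units:
  option A: σ_y = 591.6 MPa, ρ = 10200 kg/m³
  option B: σ_y = 173.0 MPa, ρ = 7208 kg/m³
  option F: σ_y = 274.0 MPa, ρ = 7897 kg/m³
  option S: σ_y = 266.0 MPa, ρ = 8863 kg/m³
  option A: M = 58.0 kN·m/kg
  option F: M = 34.7 kN·m/kg
  option S: M = 30.0 kN·m/kg
  option B: M = 24.0 kN·m/kg
Option A has the largest M.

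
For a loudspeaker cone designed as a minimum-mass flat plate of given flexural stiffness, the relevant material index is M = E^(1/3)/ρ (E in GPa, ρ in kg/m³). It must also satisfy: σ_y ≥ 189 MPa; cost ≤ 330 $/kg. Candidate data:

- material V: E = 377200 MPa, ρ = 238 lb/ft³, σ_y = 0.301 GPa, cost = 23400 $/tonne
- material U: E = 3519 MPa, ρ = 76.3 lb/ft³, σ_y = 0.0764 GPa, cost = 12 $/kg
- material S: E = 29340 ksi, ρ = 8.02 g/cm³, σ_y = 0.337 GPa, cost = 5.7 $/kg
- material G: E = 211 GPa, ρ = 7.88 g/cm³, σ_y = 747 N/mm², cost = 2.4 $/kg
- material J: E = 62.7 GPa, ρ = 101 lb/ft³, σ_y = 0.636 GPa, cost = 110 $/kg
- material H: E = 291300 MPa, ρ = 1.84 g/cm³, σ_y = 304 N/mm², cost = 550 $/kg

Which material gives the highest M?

material J

Screen on constraints: σ_y ≥ 189 MPa; cost ≤ 330 $/kg. Survivors: material V, material S, material G, material J.
After converting to SI:
  material V: E = 377.2 GPa, ρ = 3812 kg/m³
  material S: E = 202.3 GPa, ρ = 8020 kg/m³
  material G: E = 211.0 GPa, ρ = 7880 kg/m³
  material J: E = 62.70 GPa, ρ = 1618 kg/m³
  material J: M = 2.46×10⁻³
  material V: M = 1.90×10⁻³
  material G: M = 0.756×10⁻³
  material S: M = 0.732×10⁻³
Material J has the largest M.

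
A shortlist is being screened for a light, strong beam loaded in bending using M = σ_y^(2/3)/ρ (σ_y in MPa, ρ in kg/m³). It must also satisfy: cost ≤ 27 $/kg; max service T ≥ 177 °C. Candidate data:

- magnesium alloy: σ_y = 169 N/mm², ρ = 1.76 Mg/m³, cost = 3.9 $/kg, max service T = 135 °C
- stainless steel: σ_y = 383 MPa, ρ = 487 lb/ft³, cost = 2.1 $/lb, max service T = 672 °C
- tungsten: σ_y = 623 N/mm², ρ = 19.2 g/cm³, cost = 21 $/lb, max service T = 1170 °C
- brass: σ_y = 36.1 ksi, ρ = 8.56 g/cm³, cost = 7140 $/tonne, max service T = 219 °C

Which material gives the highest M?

stainless steel

Screen on constraints: cost ≤ 27 $/kg; max service T ≥ 177 °C. Survivors: stainless steel, brass.
Putting every candidate on a common basis:
  stainless steel: σ_y = 383.0 MPa, ρ = 7801 kg/m³
  brass: σ_y = 248.9 MPa, ρ = 8560 kg/m³
  stainless steel: M = 6.76×10⁻³
  brass: M = 4.62×10⁻³
Stainless steel ranks first.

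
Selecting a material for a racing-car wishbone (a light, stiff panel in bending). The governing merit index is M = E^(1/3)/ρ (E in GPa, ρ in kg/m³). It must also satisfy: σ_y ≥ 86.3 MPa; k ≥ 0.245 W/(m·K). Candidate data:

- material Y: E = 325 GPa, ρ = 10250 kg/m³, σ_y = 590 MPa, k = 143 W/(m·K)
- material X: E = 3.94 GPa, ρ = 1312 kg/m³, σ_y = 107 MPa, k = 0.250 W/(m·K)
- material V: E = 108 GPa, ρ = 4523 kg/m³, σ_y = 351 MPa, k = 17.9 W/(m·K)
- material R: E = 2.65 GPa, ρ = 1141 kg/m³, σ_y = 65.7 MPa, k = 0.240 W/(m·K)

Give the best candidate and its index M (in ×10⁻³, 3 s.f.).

Screen on constraints: σ_y ≥ 86.3 MPa; k ≥ 0.245 W/(m·K). Survivors: material Y, material X, material V.
Evaluate M for each candidate:
  material X: M = 1.20×10⁻³
  material V: M = 1.05×10⁻³
  material Y: M = 0.671×10⁻³
The maximum is for material X.

material X, M = 1.20×10⁻³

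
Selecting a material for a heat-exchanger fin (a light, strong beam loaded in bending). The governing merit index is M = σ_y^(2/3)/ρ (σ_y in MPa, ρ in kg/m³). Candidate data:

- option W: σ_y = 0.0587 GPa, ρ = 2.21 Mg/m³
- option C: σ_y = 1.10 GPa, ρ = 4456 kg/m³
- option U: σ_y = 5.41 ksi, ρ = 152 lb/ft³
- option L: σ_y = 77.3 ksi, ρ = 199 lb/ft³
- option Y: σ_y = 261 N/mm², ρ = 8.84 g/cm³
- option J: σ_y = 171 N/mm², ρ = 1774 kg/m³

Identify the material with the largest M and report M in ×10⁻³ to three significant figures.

option C, M = 23.9×10⁻³

After converting to SI:
  option W: σ_y = 58.70 MPa, ρ = 2210 kg/m³
  option C: σ_y = 1100 MPa, ρ = 4456 kg/m³
  option U: σ_y = 37.30 MPa, ρ = 2435 kg/m³
  option L: σ_y = 533.0 MPa, ρ = 3188 kg/m³
  option Y: σ_y = 261.0 MPa, ρ = 8840 kg/m³
  option J: σ_y = 171.0 MPa, ρ = 1774 kg/m³
  option C: M = 23.9×10⁻³
  option L: M = 20.6×10⁻³
  option J: M = 17.4×10⁻³
  option W: M = 6.83×10⁻³
  option Y: M = 4.62×10⁻³
  option U: M = 4.59×10⁻³
The maximum is for option C.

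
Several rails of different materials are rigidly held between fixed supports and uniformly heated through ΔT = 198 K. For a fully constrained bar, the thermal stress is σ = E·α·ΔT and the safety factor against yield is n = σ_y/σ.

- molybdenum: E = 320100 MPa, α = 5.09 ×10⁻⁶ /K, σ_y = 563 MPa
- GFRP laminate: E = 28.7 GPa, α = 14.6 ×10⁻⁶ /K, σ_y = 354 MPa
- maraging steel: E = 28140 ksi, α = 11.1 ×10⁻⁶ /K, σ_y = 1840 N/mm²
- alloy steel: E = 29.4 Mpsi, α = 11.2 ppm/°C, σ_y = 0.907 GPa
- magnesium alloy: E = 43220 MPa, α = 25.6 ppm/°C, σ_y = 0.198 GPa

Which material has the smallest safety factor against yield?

magnesium alloy

With everything in SI (GPa, ×10⁻⁶/K, MPa):
  molybdenum: E = 320.1, α = 5.09, σ_y = 563.0 → σ = 323 MPa, n = 1.75
  GFRP laminate: E = 28.70, α = 14.6, σ_y = 354.0 → σ = 83.0 MPa, n = 4.27
  maraging steel: E = 194.0, α = 11.1, σ_y = 1840 → σ = 426 MPa, n = 4.32
  alloy steel: E = 202.7, α = 11.2, σ_y = 907.0 → σ = 450 MPa, n = 2.02
  magnesium alloy: E = 43.22, α = 25.6, σ_y = 198.0 → σ = 219 MPa, n = 0.904
Smallest n: magnesium alloy with n = 0.904.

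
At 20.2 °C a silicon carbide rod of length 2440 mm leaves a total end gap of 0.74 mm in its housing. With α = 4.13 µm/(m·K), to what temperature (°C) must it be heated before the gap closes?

93.6 °C

α·L₀·ΔT = 0.74 mm ⇒ ΔT = 0.74 / (4.13×10⁻⁶ × 2440.0) = 73.43 K.
T = 20.2 + 73.43 = 93.63 °C.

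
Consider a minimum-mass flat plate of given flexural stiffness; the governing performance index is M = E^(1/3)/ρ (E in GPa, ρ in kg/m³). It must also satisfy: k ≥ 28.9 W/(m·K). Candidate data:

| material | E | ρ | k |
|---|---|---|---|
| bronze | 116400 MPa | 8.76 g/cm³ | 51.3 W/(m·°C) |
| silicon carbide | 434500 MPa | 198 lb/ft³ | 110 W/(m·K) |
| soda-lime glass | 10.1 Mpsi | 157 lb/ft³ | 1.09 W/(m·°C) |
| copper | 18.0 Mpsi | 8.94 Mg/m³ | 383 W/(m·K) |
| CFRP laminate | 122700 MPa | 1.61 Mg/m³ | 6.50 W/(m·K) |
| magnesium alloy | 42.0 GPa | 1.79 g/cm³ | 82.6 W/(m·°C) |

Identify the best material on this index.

Screen on constraints: k ≥ 28.9 W/(m·K). Survivors: bronze, silicon carbide, copper, magnesium alloy.
Putting every candidate on a common basis:
  bronze: E = 116.4 GPa, ρ = 8760 kg/m³
  silicon carbide: E = 434.5 GPa, ρ = 3172 kg/m³
  copper: E = 124.1 GPa, ρ = 8940 kg/m³
  magnesium alloy: E = 42.00 GPa, ρ = 1790 kg/m³
  silicon carbide: M = 2.39×10⁻³
  magnesium alloy: M = 1.94×10⁻³
  copper: M = 0.558×10⁻³
  bronze: M = 0.557×10⁻³
Silicon carbide ranks first.

silicon carbide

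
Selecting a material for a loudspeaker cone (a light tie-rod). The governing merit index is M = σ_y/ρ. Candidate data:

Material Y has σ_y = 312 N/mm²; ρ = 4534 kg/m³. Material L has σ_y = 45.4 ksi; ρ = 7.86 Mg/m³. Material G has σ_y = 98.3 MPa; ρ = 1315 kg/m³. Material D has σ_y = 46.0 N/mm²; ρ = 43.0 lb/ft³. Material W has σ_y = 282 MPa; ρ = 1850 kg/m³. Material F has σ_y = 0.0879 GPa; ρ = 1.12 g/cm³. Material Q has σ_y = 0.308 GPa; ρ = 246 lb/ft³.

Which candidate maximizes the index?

material W

In SI units:
  material Y: σ_y = 312.0 MPa, ρ = 4534 kg/m³
  material L: σ_y = 313.0 MPa, ρ = 7860 kg/m³
  material G: σ_y = 98.30 MPa, ρ = 1315 kg/m³
  material D: σ_y = 46.00 MPa, ρ = 688.8 kg/m³
  material W: σ_y = 282.0 MPa, ρ = 1850 kg/m³
  material F: σ_y = 87.90 MPa, ρ = 1120 kg/m³
  material Q: σ_y = 308.0 MPa, ρ = 3941 kg/m³
  material W: M = 152 kN·m/kg
  material F: M = 78.5 kN·m/kg
  material Q: M = 78.2 kN·m/kg
  material G: M = 74.8 kN·m/kg
  material Y: M = 68.8 kN·m/kg
  material D: M = 66.8 kN·m/kg
  material L: M = 39.8 kN·m/kg
The maximum is for material W.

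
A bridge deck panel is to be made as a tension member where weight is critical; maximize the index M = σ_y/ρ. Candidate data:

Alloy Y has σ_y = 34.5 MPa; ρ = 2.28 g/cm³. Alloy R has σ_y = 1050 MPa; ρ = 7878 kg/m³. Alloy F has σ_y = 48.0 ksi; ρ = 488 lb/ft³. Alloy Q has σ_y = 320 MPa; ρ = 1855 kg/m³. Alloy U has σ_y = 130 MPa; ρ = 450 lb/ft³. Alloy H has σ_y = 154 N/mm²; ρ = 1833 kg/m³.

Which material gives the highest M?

Normalizing units and computing the index:
  alloy Y: σ_y = 34.50 MPa, ρ = 2280 kg/m³
  alloy R: σ_y = 1050 MPa, ρ = 7878 kg/m³
  alloy F: σ_y = 330.9 MPa, ρ = 7817 kg/m³
  alloy Q: σ_y = 320.0 MPa, ρ = 1855 kg/m³
  alloy U: σ_y = 130.0 MPa, ρ = 7208 kg/m³
  alloy H: σ_y = 154.0 MPa, ρ = 1833 kg/m³
  alloy Q: M = 173 kN·m/kg
  alloy R: M = 133 kN·m/kg
  alloy H: M = 84.0 kN·m/kg
  alloy F: M = 42.3 kN·m/kg
  alloy U: M = 18.0 kN·m/kg
  alloy Y: M = 15.1 kN·m/kg
Alloy Q ranks first.

alloy Q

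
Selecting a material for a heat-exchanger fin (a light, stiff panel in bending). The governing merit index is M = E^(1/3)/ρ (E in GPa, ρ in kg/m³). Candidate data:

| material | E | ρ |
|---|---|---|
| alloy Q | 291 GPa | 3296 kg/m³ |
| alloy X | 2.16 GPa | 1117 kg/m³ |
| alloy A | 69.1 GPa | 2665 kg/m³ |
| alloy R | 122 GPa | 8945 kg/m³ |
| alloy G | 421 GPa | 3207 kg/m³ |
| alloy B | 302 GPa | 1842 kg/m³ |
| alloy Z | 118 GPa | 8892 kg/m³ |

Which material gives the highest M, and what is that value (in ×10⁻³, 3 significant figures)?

alloy B, M = 3.64×10⁻³

Per-candidate index values:
  alloy B: M = 3.64×10⁻³
  alloy G: M = 2.34×10⁻³
  alloy Q: M = 2.01×10⁻³
  alloy A: M = 1.54×10⁻³
  alloy X: M = 1.16×10⁻³
  alloy R: M = 0.554×10⁻³
  alloy Z: M = 0.552×10⁻³
Highest index: alloy B.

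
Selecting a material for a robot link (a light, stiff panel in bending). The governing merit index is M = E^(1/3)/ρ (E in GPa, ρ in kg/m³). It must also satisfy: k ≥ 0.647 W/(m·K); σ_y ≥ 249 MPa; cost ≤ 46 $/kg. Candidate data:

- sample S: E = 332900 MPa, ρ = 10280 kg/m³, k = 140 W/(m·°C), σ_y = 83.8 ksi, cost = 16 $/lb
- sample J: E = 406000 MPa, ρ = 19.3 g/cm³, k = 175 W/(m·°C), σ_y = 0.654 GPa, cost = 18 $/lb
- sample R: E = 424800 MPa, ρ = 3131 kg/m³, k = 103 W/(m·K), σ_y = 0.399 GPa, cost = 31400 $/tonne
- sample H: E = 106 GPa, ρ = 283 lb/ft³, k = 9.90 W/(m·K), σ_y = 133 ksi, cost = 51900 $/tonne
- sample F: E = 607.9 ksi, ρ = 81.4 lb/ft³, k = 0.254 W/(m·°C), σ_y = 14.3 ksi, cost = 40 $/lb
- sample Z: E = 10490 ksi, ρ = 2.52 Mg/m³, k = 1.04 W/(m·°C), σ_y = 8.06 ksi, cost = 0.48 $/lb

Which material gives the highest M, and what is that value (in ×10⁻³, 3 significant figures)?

Screen on constraints: k ≥ 0.647 W/(m·K); σ_y ≥ 249 MPa; cost ≤ 46 $/kg. Survivors: sample S, sample J, sample R.
Normalizing units and computing the index:
  sample S: E = 332.9 GPa, ρ = 10280 kg/m³
  sample J: E = 406.0 GPa, ρ = 19300 kg/m³
  sample R: E = 424.8 GPa, ρ = 3131 kg/m³
  sample R: M = 2.40×10⁻³
  sample S: M = 0.674×10⁻³
  sample J: M = 0.384×10⁻³
Sample R has the largest M.

sample R, M = 2.40×10⁻³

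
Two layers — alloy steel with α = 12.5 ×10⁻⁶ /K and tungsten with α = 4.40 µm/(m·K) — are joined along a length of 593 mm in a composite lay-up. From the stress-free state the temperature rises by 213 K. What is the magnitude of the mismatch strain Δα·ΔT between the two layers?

1.73×10⁻³

Δα = |12.5 − 4.40|×10⁻⁶/K = 8.10×10⁻⁶/K.
Mismatch strain = Δα·ΔT = 8.10×10⁻⁶ × 213.0 = 1.73×10⁻³.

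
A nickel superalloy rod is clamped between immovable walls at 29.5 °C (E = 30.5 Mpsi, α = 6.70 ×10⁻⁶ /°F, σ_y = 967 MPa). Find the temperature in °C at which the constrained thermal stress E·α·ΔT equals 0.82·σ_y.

342 °C

E = 30.5 Mpsi = 210.3 GPa.
α = 6.70×10⁻⁶/°F × 9/5 = 12.1×10⁻⁶/K.
E·α·ΔT = 792.9 MPa ⇒ ΔT = 792.9 / (210.3×10³ × 12.1×10⁻⁶) = 312.7 K.
T = 29.5 + 312.7 = 342.2 °C.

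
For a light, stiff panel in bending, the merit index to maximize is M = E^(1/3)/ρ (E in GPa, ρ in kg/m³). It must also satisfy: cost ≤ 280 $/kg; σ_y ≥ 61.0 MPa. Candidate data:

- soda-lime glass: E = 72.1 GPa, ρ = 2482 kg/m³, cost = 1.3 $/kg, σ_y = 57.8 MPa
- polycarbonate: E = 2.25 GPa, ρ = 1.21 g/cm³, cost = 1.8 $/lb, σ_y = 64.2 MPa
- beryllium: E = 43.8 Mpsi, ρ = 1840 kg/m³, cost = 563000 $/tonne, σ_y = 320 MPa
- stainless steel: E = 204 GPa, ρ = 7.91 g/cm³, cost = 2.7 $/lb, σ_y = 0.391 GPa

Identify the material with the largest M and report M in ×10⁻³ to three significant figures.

Screen on constraints: cost ≤ 280 $/kg; σ_y ≥ 61.0 MPa. Survivors: polycarbonate, stainless steel.
Putting every candidate on a common basis:
  polycarbonate: E = 2.250 GPa, ρ = 1210 kg/m³
  stainless steel: E = 204.0 GPa, ρ = 7910 kg/m³
  polycarbonate: M = 1.08×10⁻³
  stainless steel: M = 0.744×10⁻³
Polycarbonate has the largest M.

polycarbonate, M = 1.08×10⁻³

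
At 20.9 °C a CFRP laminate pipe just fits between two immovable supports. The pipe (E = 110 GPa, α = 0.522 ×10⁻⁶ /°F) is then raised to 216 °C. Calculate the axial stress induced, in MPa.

α = 0.522×10⁻⁶/°F × 9/5 = 0.940×10⁻⁶/K.
ΔT = 195.1 K. Constrained thermal stress σ = E·α·ΔT = 110.0×10³ MPa × 0.940×10⁻⁶ × 195.1 = 20.2 MPa (compressive).

20.2 MPa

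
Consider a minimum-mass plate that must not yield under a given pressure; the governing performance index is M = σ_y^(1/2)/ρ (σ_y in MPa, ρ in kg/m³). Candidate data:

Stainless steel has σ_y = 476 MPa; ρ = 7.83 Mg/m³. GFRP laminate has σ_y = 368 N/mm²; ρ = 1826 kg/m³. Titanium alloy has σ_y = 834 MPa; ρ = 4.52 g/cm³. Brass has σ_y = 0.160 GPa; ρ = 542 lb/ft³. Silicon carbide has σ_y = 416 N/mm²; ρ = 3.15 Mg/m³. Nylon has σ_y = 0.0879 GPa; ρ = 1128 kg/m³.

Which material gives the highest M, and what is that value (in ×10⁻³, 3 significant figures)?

GFRP laminate, M = 10.5×10⁻³

Convert each candidate to consistent units, then evaluate M:
  stainless steel: σ_y = 476.0 MPa, ρ = 7830 kg/m³
  GFRP laminate: σ_y = 368.0 MPa, ρ = 1826 kg/m³
  titanium alloy: σ_y = 834.0 MPa, ρ = 4520 kg/m³
  brass: σ_y = 160.0 MPa, ρ = 8682 kg/m³
  silicon carbide: σ_y = 416.0 MPa, ρ = 3150 kg/m³
  nylon: σ_y = 87.90 MPa, ρ = 1128 kg/m³
  GFRP laminate: M = 10.5×10⁻³
  nylon: M = 8.31×10⁻³
  silicon carbide: M = 6.47×10⁻³
  titanium alloy: M = 6.39×10⁻³
  stainless steel: M = 2.79×10⁻³
  brass: M = 1.46×10⁻³
The maximum is for GFRP laminate.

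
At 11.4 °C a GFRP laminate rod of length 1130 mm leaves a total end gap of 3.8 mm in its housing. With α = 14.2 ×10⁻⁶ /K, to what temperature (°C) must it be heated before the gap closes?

248 °C

α·L₀·ΔT = 3.8 mm ⇒ ΔT = 3.8 / (14.2×10⁻⁶ × 1130.0) = 236.8 K.
T = 11.4 + 236.8 = 248.2 °C.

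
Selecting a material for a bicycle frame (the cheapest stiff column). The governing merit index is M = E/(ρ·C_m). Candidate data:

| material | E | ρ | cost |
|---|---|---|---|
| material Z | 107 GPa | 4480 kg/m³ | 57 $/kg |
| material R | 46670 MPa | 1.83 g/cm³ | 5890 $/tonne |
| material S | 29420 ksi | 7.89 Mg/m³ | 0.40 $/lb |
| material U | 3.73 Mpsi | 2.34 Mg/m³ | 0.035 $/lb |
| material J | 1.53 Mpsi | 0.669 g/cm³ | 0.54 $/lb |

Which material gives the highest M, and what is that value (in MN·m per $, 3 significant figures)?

In SI units:
  material Z: E = 107.0 GPa, ρ = 4480 kg/m³, cost = 57.00 $/kg
  material R: E = 46.67 GPa, ρ = 1830 kg/m³, cost = 5.890 $/kg
  material S: E = 202.8 GPa, ρ = 7890 kg/m³, cost = 0.8818 $/kg
  material U: E = 25.72 GPa, ρ = 2340 kg/m³, cost = 0.07716 $/kg
  material J: E = 10.55 GPa, ρ = 669.0 kg/m³, cost = 1.190 $/kg
  material U: M = 142 MN·m per $
  material S: M = 29.2 MN·m per $
  material J: M = 13.2 MN·m per $
  material R: M = 4.33 MN·m per $
  material Z: M = 0.419 MN·m per $
Material U has the largest M.

material U, M = 142 MN·m per $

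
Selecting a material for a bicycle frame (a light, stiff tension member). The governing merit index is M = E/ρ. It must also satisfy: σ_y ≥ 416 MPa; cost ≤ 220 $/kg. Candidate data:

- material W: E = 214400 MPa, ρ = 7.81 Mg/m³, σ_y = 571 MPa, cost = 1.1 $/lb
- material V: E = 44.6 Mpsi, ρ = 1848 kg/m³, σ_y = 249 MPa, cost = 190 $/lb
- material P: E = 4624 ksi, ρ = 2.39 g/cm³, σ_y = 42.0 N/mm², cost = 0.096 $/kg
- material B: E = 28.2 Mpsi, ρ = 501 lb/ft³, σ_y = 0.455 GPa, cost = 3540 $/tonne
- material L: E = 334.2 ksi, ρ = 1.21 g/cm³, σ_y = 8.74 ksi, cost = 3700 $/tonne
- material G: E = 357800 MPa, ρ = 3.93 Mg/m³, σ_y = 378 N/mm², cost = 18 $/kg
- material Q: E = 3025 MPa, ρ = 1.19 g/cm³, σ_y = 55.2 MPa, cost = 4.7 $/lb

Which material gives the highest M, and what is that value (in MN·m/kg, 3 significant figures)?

Screen on constraints: σ_y ≥ 416 MPa; cost ≤ 220 $/kg. Survivors: material W, material B.
Putting every candidate on a common basis:
  material W: E = 214.4 GPa, ρ = 7810 kg/m³
  material B: E = 194.4 GPa, ρ = 8025 kg/m³
  material W: M = 27.5 MN·m/kg
  material B: M = 24.2 MN·m/kg
The maximum is for material W.

material W, M = 27.5 MN·m/kg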